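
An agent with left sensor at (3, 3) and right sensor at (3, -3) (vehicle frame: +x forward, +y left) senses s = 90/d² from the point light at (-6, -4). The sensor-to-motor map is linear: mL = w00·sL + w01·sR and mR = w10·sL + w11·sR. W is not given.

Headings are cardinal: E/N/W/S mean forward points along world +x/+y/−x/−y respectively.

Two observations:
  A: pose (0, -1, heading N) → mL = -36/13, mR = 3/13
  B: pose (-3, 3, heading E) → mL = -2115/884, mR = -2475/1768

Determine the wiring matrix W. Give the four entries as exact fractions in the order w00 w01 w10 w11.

-1 -1 1/2 -1

obs A: pose=(0,-1,N) → sL=2, sR=10/13, mL=-36/13, mR=3/13
obs B: pose=(-3,3,E) → sL=45/68, sR=45/26, mL=-2115/884, mR=-2475/1768
sensor matrix S = [[2, 10/13], [45/68, 45/26]]; det S = 1305/442
solve [mL_A; mL_B] = S·[w00; w01] and [mR_A; mR_B] = S·[w10; w11]:
  w00 = -1, w01 = -1, w10 = 1/2, w11 = -1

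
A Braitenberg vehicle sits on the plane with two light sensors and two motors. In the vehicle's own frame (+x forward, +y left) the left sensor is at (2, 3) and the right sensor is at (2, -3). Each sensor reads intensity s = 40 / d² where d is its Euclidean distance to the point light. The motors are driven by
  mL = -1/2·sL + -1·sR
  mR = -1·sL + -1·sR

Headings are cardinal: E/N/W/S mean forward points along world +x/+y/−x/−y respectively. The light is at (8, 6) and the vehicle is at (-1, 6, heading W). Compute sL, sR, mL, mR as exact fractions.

4/13 4/13 -6/13 -8/13

left sensor world pos  = (-3, 3); dL² = 130
right sensor world pos = (-3, 9); dR² = 130
sL = 40/130 = 4/13
sR = 40/130 = 4/13
mL = -1/2·sL + -1·sR = -6/13
mR = -1·sL + -1·sR = -8/13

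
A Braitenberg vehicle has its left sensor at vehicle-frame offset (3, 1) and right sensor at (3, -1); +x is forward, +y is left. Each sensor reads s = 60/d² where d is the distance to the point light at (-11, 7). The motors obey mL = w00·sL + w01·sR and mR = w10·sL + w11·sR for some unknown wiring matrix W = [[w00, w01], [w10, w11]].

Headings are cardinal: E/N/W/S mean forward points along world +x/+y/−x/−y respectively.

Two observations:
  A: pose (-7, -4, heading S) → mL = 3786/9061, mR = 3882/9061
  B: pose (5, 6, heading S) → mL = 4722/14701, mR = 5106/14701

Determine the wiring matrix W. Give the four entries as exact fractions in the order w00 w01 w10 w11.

obs A: pose=(-7,-4,S) → sL=60/221, sR=12/41, mL=3786/9061, mR=3882/9061
obs B: pose=(5,6,S) → sL=12/61, sR=60/241, mL=4722/14701, mR=5106/14701
sensor matrix S = [[60/221, 12/41], [12/61, 60/241]]; det S = 1334016/133205761
solve [mL_A; mL_B] = S·[w00; w01] and [mR_A; mR_B] = S·[w10; w11]:
  w00 = 1, w01 = 1/2, w10 = 1/2, w11 = 1

1 1/2 1/2 1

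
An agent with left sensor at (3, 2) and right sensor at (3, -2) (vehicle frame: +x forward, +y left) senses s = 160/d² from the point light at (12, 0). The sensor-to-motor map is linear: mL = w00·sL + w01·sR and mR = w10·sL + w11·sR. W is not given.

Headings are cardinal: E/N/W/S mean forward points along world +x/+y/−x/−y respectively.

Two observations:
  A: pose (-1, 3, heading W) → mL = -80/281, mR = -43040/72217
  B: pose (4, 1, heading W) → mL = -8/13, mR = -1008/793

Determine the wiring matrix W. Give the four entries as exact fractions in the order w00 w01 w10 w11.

obs A: pose=(-1,3,W) → sL=160/257, sR=160/281, mL=-80/281, mR=-43040/72217
obs B: pose=(4,1,W) → sL=80/61, sR=16/13, mL=-8/13, mR=-1008/793
sensor matrix S = [[160/257, 160/281], [80/61, 16/13]]; det S = 1116160/57268081
solve [mL_A; mL_B] = S·[w00; w01] and [mR_A; mR_B] = S·[w10; w11]:
  w00 = 0, w01 = -1/2, w10 = -1/2, w11 = -1/2

0 -1/2 -1/2 -1/2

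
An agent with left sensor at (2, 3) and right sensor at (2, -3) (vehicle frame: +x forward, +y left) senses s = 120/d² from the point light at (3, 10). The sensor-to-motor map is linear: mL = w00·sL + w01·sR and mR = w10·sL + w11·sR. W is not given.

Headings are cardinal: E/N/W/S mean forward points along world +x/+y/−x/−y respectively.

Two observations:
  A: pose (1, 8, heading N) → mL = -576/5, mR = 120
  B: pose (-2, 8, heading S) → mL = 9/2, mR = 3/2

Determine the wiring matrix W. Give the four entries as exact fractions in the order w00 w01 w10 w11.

obs A: pose=(1,8,N) → sL=24/5, sR=120, mL=-576/5, mR=120
obs B: pose=(-2,8,S) → sL=6, sR=3/2, mL=9/2, mR=3/2
sensor matrix S = [[24/5, 120], [6, 3/2]]; det S = -3564/5
solve [mL_A; mL_B] = S·[w00; w01] and [mR_A; mR_B] = S·[w10; w11]:
  w00 = 1, w01 = -1, w10 = 0, w11 = 1

1 -1 0 1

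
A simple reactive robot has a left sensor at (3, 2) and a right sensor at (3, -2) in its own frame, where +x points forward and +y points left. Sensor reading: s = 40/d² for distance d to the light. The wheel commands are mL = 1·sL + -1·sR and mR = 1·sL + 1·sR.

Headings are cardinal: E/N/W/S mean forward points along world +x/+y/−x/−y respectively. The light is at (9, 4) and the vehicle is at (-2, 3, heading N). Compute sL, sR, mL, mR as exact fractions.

40/173 8/17 -704/2941 2064/2941

left sensor world pos  = (-4, 6); dL² = 173
right sensor world pos = (0, 6); dR² = 85
sL = 40/173 = 40/173
sR = 40/85 = 8/17
mL = 1·sL + -1·sR = -704/2941
mR = 1·sL + 1·sR = 2064/2941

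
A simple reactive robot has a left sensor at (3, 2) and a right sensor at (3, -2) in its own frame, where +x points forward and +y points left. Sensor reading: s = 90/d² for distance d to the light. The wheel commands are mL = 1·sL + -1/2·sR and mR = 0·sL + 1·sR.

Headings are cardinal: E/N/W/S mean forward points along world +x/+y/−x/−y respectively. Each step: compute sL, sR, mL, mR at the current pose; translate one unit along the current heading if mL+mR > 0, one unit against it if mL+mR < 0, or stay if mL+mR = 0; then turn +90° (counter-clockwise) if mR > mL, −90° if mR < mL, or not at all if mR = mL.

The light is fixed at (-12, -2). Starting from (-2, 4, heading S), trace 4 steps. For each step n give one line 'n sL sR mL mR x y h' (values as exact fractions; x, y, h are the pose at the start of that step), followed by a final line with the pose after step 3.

n=0: pose=(-2,4,S); sL=10/17, sR=90/73; mL=-35/1241, mR=90/73; mL+mR=1495/1241 → advance +1; mR−mL=1565/1241 → turn +1·90°
n=1: pose=(-2,3,E); sL=45/109, sR=45/89; mL=3105/19402, mR=45/89; mL+mR=12915/19402 → advance +1; mR−mL=6705/19402 → turn +1·90°
n=2: pose=(-1,3,N); sL=18/29, sR=90/233; mL=2889/6757, mR=90/233; mL+mR=5499/6757 → advance +1; mR−mL=-279/6757 → turn -1·90°
n=3: pose=(-1,4,E); sL=9/26, sR=45/106; mL=369/2756, mR=45/106; mL+mR=1539/2756 → advance +1; mR−mL=801/2756 → turn +1·90°

0 10/17 90/73 -35/1241 90/73 -2 4 S
1 45/109 45/89 3105/19402 45/89 -2 3 E
2 18/29 90/233 2889/6757 90/233 -1 3 N
3 9/26 45/106 369/2756 45/106 -1 4 E
final 0 4 N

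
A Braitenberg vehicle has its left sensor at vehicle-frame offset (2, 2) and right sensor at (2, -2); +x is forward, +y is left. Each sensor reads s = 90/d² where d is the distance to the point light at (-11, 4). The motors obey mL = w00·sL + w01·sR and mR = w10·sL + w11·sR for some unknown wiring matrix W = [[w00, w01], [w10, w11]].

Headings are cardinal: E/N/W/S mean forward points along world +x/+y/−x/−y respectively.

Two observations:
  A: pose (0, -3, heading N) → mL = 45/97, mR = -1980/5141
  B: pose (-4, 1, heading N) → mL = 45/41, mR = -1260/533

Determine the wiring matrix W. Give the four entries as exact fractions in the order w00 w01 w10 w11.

0 1 -1 1

obs A: pose=(0,-3,N) → sL=45/53, sR=45/97, mL=45/97, mR=-1980/5141
obs B: pose=(-4,1,N) → sL=45/13, sR=45/41, mL=45/41, mR=-1260/533
sensor matrix S = [[45/53, 45/97], [45/13, 45/41]]; det S = -1846800/2740153
solve [mL_A; mL_B] = S·[w00; w01] and [mR_A; mR_B] = S·[w10; w11]:
  w00 = 0, w01 = 1, w10 = -1, w11 = 1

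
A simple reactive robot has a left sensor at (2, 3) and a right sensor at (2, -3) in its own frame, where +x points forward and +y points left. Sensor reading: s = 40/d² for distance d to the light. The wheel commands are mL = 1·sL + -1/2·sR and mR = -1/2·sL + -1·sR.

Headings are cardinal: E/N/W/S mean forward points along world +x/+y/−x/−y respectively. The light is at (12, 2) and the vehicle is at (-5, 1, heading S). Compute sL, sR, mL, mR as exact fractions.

left sensor world pos  = (-2, -1); dL² = 205
right sensor world pos = (-8, -1); dR² = 409
sL = 40/205 = 8/41
sR = 40/409 = 40/409
mL = 1·sL + -1/2·sR = 2452/16769
mR = -1/2·sL + -1·sR = -3276/16769

8/41 40/409 2452/16769 -3276/16769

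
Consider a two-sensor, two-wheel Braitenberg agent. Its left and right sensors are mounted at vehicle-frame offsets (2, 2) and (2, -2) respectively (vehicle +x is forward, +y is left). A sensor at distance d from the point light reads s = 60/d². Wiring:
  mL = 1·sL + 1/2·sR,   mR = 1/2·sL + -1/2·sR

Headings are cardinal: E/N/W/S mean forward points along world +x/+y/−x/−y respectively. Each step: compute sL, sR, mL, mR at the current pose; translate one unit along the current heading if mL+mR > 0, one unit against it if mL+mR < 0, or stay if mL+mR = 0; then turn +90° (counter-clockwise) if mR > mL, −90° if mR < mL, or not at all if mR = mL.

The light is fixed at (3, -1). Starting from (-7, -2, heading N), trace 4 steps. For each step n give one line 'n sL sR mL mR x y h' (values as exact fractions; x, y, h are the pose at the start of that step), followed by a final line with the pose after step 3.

0 12/29 12/13 330/377 -96/377 -7 -2 N
1 15/17 15/17 45/34 0 -7 -1 E
2 60/53 12/25 1818/1325 432/1325 -6 -1 S
3 6/13 30/61 561/793 -12/793 -6 -2 W
final -7 -2 N

n=0: pose=(-7,-2,N); sL=12/29, sR=12/13; mL=330/377, mR=-96/377; mL+mR=18/29 → advance +1; mR−mL=-426/377 → turn -1·90°
n=1: pose=(-7,-1,E); sL=15/17, sR=15/17; mL=45/34, mR=0; mL+mR=45/34 → advance +1; mR−mL=-45/34 → turn -1·90°
n=2: pose=(-6,-1,S); sL=60/53, sR=12/25; mL=1818/1325, mR=432/1325; mL+mR=90/53 → advance +1; mR−mL=-1386/1325 → turn -1·90°
n=3: pose=(-6,-2,W); sL=6/13, sR=30/61; mL=561/793, mR=-12/793; mL+mR=9/13 → advance +1; mR−mL=-573/793 → turn -1·90°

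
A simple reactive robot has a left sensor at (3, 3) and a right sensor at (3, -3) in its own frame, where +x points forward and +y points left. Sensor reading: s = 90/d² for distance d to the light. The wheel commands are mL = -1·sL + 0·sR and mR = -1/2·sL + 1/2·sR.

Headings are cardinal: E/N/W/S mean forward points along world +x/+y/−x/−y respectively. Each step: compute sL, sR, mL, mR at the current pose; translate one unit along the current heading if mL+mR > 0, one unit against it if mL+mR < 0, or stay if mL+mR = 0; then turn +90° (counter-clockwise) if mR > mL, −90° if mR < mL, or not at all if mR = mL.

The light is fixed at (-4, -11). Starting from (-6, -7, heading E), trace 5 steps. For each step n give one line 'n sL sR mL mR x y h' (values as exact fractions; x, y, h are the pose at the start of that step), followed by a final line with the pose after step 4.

0 9/5 45 -9/5 108/5 -6 -7 E
1 18/13 90/53 -18/13 108/689 -5 -7 N
2 45/8 45/26 -45/8 -405/208 -5 -8 W
3 10 10 -10 0 -4 -8 S
4 45/29 9 -45/29 108/29 -4 -7 E
final -3 -7 N

n=0: pose=(-6,-7,E); sL=9/5, sR=45; mL=-9/5, mR=108/5; mL+mR=99/5 → advance +1; mR−mL=117/5 → turn +1·90°
n=1: pose=(-5,-7,N); sL=18/13, sR=90/53; mL=-18/13, mR=108/689; mL+mR=-846/689 → advance -1; mR−mL=1062/689 → turn +1·90°
n=2: pose=(-5,-8,W); sL=45/8, sR=45/26; mL=-45/8, mR=-405/208; mL+mR=-1575/208 → advance -1; mR−mL=765/208 → turn +1·90°
n=3: pose=(-4,-8,S); sL=10, sR=10; mL=-10, mR=0; mL+mR=-10 → advance -1; mR−mL=10 → turn +1·90°
n=4: pose=(-4,-7,E); sL=45/29, sR=9; mL=-45/29, mR=108/29; mL+mR=63/29 → advance +1; mR−mL=153/29 → turn +1·90°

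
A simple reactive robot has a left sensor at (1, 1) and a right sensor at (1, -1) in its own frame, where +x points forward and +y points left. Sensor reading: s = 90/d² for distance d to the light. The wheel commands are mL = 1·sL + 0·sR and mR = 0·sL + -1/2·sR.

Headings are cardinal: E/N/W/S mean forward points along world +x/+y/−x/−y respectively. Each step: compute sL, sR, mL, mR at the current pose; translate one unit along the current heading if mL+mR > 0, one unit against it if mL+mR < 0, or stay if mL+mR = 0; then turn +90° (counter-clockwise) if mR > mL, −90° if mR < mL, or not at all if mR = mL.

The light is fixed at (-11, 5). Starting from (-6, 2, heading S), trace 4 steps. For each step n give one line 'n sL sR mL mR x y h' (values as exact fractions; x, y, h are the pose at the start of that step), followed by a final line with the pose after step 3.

n=0: pose=(-6,2,S); sL=45/26, sR=45/16; mL=45/26, mR=-45/32; mL+mR=135/416 → advance +1; mR−mL=-1305/416 → turn -1·90°
n=1: pose=(-6,1,W); sL=90/41, sR=18/5; mL=90/41, mR=-9/5; mL+mR=81/205 → advance +1; mR−mL=-819/205 → turn -1·90°
n=2: pose=(-7,1,N); sL=5, sR=45/17; mL=5, mR=-45/34; mL+mR=125/34 → advance +1; mR−mL=-215/34 → turn -1·90°
n=3: pose=(-7,2,E); sL=90/29, sR=90/41; mL=90/29, mR=-45/41; mL+mR=2385/1189 → advance +1; mR−mL=-4995/1189 → turn -1·90°

0 45/26 45/16 45/26 -45/32 -6 2 S
1 90/41 18/5 90/41 -9/5 -6 1 W
2 5 45/17 5 -45/34 -7 1 N
3 90/29 90/41 90/29 -45/41 -7 2 E
final -6 2 S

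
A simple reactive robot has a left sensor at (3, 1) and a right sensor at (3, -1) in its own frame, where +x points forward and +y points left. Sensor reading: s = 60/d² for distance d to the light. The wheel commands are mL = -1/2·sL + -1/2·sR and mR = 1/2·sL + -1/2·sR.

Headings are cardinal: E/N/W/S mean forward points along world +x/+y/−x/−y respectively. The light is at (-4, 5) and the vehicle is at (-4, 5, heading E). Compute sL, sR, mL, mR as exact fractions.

left sensor world pos  = (-1, 6); dL² = 10
right sensor world pos = (-1, 4); dR² = 10
sL = 60/10 = 6
sR = 60/10 = 6
mL = -1/2·sL + -1/2·sR = -6
mR = 1/2·sL + -1/2·sR = 0

6 6 -6 0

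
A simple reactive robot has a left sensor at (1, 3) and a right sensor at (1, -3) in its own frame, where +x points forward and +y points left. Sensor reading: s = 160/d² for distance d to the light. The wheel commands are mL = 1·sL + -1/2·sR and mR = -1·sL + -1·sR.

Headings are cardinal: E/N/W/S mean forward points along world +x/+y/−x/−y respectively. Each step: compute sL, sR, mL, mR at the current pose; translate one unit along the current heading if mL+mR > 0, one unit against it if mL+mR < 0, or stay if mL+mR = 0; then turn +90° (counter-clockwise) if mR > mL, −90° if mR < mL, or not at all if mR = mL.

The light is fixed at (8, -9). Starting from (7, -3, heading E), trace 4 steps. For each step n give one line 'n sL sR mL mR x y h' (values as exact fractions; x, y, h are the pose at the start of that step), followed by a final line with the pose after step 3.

n=0: pose=(7,-3,E); sL=160/81, sR=160/9; mL=-560/81, mR=-1600/81; mL+mR=-80/3 → advance -1; mR−mL=-1040/81 → turn -1·90°
n=1: pose=(6,-3,S); sL=80/13, sR=16/5; mL=296/65, mR=-608/65; mL+mR=-24/5 → advance -1; mR−mL=-904/65 → turn -1·90°
n=2: pose=(6,-2,W); sL=32/5, sR=160/109; mL=3088/545, mR=-4288/545; mL+mR=-240/109 → advance -1; mR−mL=-7376/545 → turn -1·90°
n=3: pose=(7,-2,N); sL=2, sR=40/17; mL=14/17, mR=-74/17; mL+mR=-60/17 → advance -1; mR−mL=-88/17 → turn -1·90°

0 160/81 160/9 -560/81 -1600/81 7 -3 E
1 80/13 16/5 296/65 -608/65 6 -3 S
2 32/5 160/109 3088/545 -4288/545 6 -2 W
3 2 40/17 14/17 -74/17 7 -2 N
final 7 -3 E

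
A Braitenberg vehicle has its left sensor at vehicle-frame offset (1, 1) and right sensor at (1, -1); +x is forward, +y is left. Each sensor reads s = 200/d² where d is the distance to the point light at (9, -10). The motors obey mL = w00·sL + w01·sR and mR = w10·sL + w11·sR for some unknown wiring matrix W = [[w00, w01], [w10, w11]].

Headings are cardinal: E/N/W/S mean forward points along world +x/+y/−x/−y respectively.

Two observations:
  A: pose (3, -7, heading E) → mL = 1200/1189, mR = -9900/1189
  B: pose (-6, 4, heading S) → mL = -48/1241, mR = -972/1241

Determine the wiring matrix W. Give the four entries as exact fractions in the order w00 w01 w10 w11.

-1/2 1/2 -1 -1/2

obs A: pose=(3,-7,E) → sL=200/41, sR=200/29, mL=1200/1189, mR=-9900/1189
obs B: pose=(-6,4,S) → sL=40/73, sR=8/17, mL=-48/1241, mR=-972/1241
sensor matrix S = [[200/41, 200/29], [40/73, 8/17]]; det S = -2188800/1475549
solve [mL_A; mL_B] = S·[w00; w01] and [mR_A; mR_B] = S·[w10; w11]:
  w00 = -1/2, w01 = 1/2, w10 = -1, w11 = -1/2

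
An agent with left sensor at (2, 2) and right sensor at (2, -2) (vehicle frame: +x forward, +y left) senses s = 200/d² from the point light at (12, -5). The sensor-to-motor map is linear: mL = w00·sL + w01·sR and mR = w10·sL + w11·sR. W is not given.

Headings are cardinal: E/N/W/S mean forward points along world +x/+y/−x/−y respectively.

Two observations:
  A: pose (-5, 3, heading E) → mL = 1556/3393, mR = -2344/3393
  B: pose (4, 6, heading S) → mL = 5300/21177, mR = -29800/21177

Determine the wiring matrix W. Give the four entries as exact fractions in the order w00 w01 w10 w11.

-1/2 1 -1/2 -1/2

obs A: pose=(-5,3,E) → sL=8/13, sR=200/261, mL=1556/3393, mR=-2344/3393
obs B: pose=(4,6,S) → sL=200/117, sR=200/181, mL=5300/21177, mR=-29800/21177
sensor matrix S = [[8/13, 200/261], [200/117, 200/181]]; det S = -3481600/5527197
solve [mL_A; mL_B] = S·[w00; w01] and [mR_A; mR_B] = S·[w10; w11]:
  w00 = -1/2, w01 = 1, w10 = -1/2, w11 = -1/2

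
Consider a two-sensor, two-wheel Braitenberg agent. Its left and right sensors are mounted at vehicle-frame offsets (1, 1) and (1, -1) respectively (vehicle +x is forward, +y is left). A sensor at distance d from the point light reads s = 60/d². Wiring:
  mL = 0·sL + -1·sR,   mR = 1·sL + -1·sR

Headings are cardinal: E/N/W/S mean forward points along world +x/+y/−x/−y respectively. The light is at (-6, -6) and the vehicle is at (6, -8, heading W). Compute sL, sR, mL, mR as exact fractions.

left sensor world pos  = (5, -9); dL² = 130
right sensor world pos = (5, -7); dR² = 122
sL = 60/130 = 6/13
sR = 60/122 = 30/61
mL = 0·sL + -1·sR = -30/61
mR = 1·sL + -1·sR = -24/793

6/13 30/61 -30/61 -24/793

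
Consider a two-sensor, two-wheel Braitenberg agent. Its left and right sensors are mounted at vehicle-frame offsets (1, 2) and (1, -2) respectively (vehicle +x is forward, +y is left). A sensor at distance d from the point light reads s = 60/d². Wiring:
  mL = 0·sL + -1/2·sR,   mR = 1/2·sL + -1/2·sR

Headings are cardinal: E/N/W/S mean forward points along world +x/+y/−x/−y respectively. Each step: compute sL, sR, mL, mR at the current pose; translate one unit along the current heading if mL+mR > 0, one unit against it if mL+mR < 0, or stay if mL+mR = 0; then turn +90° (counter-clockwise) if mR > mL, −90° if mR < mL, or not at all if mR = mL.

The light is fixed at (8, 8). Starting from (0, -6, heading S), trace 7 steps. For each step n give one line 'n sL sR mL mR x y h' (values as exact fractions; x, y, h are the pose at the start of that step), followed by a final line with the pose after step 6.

0 20/87 12/65 -6/65 128/5655 0 -6 S
1 6/17 30/137 -15/137 156/2329 0 -5 E
2 12/53 60/193 -30/193 -432/10229 -1 -5 N
3 15/89 15/61 -15/122 -210/5429 -1 -6 W
4 20/87 12/65 -6/65 128/5655 0 -6 S
5 6/17 30/137 -15/137 156/2329 0 -5 E
6 12/53 60/193 -30/193 -432/10229 -1 -5 N
final -1 -6 W

n=0: pose=(0,-6,S); sL=20/87, sR=12/65; mL=-6/65, mR=128/5655; mL+mR=-394/5655 → advance -1; mR−mL=10/87 → turn +1·90°
n=1: pose=(0,-5,E); sL=6/17, sR=30/137; mL=-15/137, mR=156/2329; mL+mR=-99/2329 → advance -1; mR−mL=3/17 → turn +1·90°
n=2: pose=(-1,-5,N); sL=12/53, sR=60/193; mL=-30/193, mR=-432/10229; mL+mR=-2022/10229 → advance -1; mR−mL=6/53 → turn +1·90°
n=3: pose=(-1,-6,W); sL=15/89, sR=15/61; mL=-15/122, mR=-210/5429; mL+mR=-1755/10858 → advance -1; mR−mL=15/178 → turn +1·90°
n=4: pose=(0,-6,S); sL=20/87, sR=12/65; mL=-6/65, mR=128/5655; mL+mR=-394/5655 → advance -1; mR−mL=10/87 → turn +1·90°
n=5: pose=(0,-5,E); sL=6/17, sR=30/137; mL=-15/137, mR=156/2329; mL+mR=-99/2329 → advance -1; mR−mL=3/17 → turn +1·90°
n=6: pose=(-1,-5,N); sL=12/53, sR=60/193; mL=-30/193, mR=-432/10229; mL+mR=-2022/10229 → advance -1; mR−mL=6/53 → turn +1·90°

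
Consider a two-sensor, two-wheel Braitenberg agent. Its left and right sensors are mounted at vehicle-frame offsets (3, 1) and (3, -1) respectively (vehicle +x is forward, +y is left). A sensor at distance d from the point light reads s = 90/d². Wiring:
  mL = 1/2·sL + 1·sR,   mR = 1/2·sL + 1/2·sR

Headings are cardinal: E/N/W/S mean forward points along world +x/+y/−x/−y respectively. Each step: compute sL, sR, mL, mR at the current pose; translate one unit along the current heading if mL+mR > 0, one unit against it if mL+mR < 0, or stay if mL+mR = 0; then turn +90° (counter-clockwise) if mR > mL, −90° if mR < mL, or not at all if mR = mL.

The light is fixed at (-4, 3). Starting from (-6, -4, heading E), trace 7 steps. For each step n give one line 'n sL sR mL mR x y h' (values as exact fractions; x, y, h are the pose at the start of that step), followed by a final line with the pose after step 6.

0 90/37 18/13 1251/481 918/481 -6 -4 E
1 9/10 45/52 171/130 459/520 -5 -4 S
2 90/97 18/13 2331/1261 1458/1261 -5 -5 W
3 45/17 45/13 2115/442 675/221 -6 -5 N
4 90/37 18/13 1251/481 918/481 -6 -4 E
5 9/10 45/52 171/130 459/520 -5 -4 S
6 90/97 18/13 2331/1261 1458/1261 -5 -5 W
final -6 -5 N

n=0: pose=(-6,-4,E); sL=90/37, sR=18/13; mL=1251/481, mR=918/481; mL+mR=2169/481 → advance +1; mR−mL=-9/13 → turn -1·90°
n=1: pose=(-5,-4,S); sL=9/10, sR=45/52; mL=171/130, mR=459/520; mL+mR=1143/520 → advance +1; mR−mL=-45/104 → turn -1·90°
n=2: pose=(-5,-5,W); sL=90/97, sR=18/13; mL=2331/1261, mR=1458/1261; mL+mR=3789/1261 → advance +1; mR−mL=-9/13 → turn -1·90°
n=3: pose=(-6,-5,N); sL=45/17, sR=45/13; mL=2115/442, mR=675/221; mL+mR=3465/442 → advance +1; mR−mL=-45/26 → turn -1·90°
n=4: pose=(-6,-4,E); sL=90/37, sR=18/13; mL=1251/481, mR=918/481; mL+mR=2169/481 → advance +1; mR−mL=-9/13 → turn -1·90°
n=5: pose=(-5,-4,S); sL=9/10, sR=45/52; mL=171/130, mR=459/520; mL+mR=1143/520 → advance +1; mR−mL=-45/104 → turn -1·90°
n=6: pose=(-5,-5,W); sL=90/97, sR=18/13; mL=2331/1261, mR=1458/1261; mL+mR=3789/1261 → advance +1; mR−mL=-9/13 → turn -1·90°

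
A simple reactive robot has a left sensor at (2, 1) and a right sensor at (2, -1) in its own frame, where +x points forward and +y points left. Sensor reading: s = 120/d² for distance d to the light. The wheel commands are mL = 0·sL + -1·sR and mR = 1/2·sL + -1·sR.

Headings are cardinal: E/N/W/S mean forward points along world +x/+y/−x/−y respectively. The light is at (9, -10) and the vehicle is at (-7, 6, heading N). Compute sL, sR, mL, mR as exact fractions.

120/613 40/183 -40/183 -13540/112179

left sensor world pos  = (-8, 8); dL² = 613
right sensor world pos = (-6, 8); dR² = 549
sL = 120/613 = 120/613
sR = 120/549 = 40/183
mL = 0·sL + -1·sR = -40/183
mR = 1/2·sL + -1·sR = -13540/112179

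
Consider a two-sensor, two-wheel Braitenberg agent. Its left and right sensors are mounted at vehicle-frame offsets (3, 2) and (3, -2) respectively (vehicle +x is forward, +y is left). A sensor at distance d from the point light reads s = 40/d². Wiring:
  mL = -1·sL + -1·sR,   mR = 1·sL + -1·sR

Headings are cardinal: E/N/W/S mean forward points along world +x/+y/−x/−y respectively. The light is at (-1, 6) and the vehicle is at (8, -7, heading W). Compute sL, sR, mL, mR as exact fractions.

40/261 40/157 -16720/40977 -4160/40977

left sensor world pos  = (5, -9); dL² = 261
right sensor world pos = (5, -5); dR² = 157
sL = 40/261 = 40/261
sR = 40/157 = 40/157
mL = -1·sL + -1·sR = -16720/40977
mR = 1·sL + -1·sR = -4160/40977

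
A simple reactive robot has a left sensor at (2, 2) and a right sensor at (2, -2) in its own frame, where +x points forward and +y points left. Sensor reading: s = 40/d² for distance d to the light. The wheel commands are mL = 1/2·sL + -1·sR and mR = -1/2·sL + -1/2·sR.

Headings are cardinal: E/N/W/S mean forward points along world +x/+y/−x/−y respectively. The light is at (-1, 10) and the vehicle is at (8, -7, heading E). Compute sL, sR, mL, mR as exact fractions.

left sensor world pos  = (10, -5); dL² = 346
right sensor world pos = (10, -9); dR² = 482
sL = 40/346 = 20/173
sR = 40/482 = 20/241
mL = 1/2·sL + -1·sR = -1050/41693
mR = -1/2·sL + -1/2·sR = -4140/41693

20/173 20/241 -1050/41693 -4140/41693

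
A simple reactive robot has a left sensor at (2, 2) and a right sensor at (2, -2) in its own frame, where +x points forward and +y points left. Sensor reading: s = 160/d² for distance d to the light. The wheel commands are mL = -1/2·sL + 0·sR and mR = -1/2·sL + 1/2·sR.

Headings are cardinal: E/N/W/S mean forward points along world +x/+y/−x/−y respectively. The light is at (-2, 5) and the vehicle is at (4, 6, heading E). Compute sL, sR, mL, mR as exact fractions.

left sensor world pos  = (6, 8); dL² = 73
right sensor world pos = (6, 4); dR² = 65
sL = 160/73 = 160/73
sR = 160/65 = 32/13
mL = -1/2·sL + 0·sR = -80/73
mR = -1/2·sL + 1/2·sR = 128/949

160/73 32/13 -80/73 128/949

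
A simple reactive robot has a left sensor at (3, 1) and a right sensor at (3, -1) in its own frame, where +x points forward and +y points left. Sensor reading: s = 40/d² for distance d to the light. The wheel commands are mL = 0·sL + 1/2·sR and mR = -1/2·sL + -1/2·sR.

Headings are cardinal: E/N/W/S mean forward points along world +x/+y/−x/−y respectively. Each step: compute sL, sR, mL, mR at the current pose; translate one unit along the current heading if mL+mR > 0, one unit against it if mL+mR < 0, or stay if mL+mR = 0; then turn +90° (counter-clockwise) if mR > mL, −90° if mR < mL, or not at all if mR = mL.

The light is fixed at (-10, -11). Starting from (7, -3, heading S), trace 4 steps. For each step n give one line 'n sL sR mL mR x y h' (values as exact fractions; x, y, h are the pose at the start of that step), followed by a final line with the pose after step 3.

0 40/349 40/281 20/281 -12600/98069 7 -3 S
1 2/13 5/37 5/74 -139/962 7 -2 W
2 40/433 8/101 4/101 -3752/43733 8 -2 N
3 20/261 4/49 2/49 -1012/12789 8 -3 E
final 7 -3 S

n=0: pose=(7,-3,S); sL=40/349, sR=40/281; mL=20/281, mR=-12600/98069; mL+mR=-20/349 → advance -1; mR−mL=-19580/98069 → turn -1·90°
n=1: pose=(7,-2,W); sL=2/13, sR=5/37; mL=5/74, mR=-139/962; mL+mR=-1/13 → advance -1; mR−mL=-102/481 → turn -1·90°
n=2: pose=(8,-2,N); sL=40/433, sR=8/101; mL=4/101, mR=-3752/43733; mL+mR=-20/433 → advance -1; mR−mL=-5484/43733 → turn -1·90°
n=3: pose=(8,-3,E); sL=20/261, sR=4/49; mL=2/49, mR=-1012/12789; mL+mR=-10/261 → advance -1; mR−mL=-1534/12789 → turn -1·90°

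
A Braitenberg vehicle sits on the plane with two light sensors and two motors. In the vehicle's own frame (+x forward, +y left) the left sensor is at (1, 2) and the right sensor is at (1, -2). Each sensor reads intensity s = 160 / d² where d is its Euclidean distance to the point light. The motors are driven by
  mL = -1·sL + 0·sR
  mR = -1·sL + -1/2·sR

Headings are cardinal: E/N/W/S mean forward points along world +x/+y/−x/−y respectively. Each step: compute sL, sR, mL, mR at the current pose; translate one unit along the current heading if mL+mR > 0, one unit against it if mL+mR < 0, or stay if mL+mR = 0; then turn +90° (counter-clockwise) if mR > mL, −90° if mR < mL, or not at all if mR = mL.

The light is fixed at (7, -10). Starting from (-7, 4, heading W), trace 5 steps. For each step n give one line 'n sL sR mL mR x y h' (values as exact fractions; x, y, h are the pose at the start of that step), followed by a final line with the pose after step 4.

0 160/369 160/481 -160/369 -106480/177489 -7 4 W
1 16/45 80/173 -16/45 -4568/7785 -6 4 N
2 160/369 32/53 -160/369 -14384/19557 -6 3 E
3 5/9 2/5 -5/9 -34/45 -7 3 S
4 160/369 160/481 -160/369 -106480/177489 -7 4 W
final -6 4 N

n=0: pose=(-7,4,W); sL=160/369, sR=160/481; mL=-160/369, mR=-106480/177489; mL+mR=-183440/177489 → advance -1; mR−mL=-80/481 → turn -1·90°
n=1: pose=(-6,4,N); sL=16/45, sR=80/173; mL=-16/45, mR=-4568/7785; mL+mR=-7336/7785 → advance -1; mR−mL=-40/173 → turn -1·90°
n=2: pose=(-6,3,E); sL=160/369, sR=32/53; mL=-160/369, mR=-14384/19557; mL+mR=-22864/19557 → advance -1; mR−mL=-16/53 → turn -1·90°
n=3: pose=(-7,3,S); sL=5/9, sR=2/5; mL=-5/9, mR=-34/45; mL+mR=-59/45 → advance -1; mR−mL=-1/5 → turn -1·90°
n=4: pose=(-7,4,W); sL=160/369, sR=160/481; mL=-160/369, mR=-106480/177489; mL+mR=-183440/177489 → advance -1; mR−mL=-80/481 → turn -1·90°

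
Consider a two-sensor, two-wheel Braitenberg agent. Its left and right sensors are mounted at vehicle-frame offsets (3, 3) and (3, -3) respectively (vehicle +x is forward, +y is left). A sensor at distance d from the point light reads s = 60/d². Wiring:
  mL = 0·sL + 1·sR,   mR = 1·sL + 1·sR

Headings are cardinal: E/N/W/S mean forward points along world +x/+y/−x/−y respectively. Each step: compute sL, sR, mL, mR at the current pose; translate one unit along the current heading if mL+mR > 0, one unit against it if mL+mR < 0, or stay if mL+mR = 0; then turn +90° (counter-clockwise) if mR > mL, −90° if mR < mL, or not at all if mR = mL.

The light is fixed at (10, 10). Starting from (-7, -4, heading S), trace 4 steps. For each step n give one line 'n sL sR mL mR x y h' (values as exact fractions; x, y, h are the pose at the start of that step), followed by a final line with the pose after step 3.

0 12/97 60/689 60/689 14088/66833 -7 -4 S
1 3/17 3/26 3/26 129/442 -7 -5 E
2 12/101 60/313 60/313 9816/31613 -6 -5 N
3 6/65 30/241 30/241 3396/15665 -6 -4 W
final -7 -4 S

n=0: pose=(-7,-4,S); sL=12/97, sR=60/689; mL=60/689, mR=14088/66833; mL+mR=19908/66833 → advance +1; mR−mL=12/97 → turn +1·90°
n=1: pose=(-7,-5,E); sL=3/17, sR=3/26; mL=3/26, mR=129/442; mL+mR=90/221 → advance +1; mR−mL=3/17 → turn +1·90°
n=2: pose=(-6,-5,N); sL=12/101, sR=60/313; mL=60/313, mR=9816/31613; mL+mR=15876/31613 → advance +1; mR−mL=12/101 → turn +1·90°
n=3: pose=(-6,-4,W); sL=6/65, sR=30/241; mL=30/241, mR=3396/15665; mL+mR=5346/15665 → advance +1; mR−mL=6/65 → turn +1·90°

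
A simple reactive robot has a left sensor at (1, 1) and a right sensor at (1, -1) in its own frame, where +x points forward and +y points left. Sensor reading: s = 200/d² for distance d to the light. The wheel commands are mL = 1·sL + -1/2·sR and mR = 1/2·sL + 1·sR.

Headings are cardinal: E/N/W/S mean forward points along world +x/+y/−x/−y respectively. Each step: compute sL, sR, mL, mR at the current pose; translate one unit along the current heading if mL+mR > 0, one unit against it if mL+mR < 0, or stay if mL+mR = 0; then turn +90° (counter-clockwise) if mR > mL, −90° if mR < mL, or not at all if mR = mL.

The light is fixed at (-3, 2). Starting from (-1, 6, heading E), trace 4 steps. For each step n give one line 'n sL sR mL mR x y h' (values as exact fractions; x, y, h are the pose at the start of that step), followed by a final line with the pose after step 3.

0 100/17 100/9 50/153 2150/153 -1 6 E
1 200/29 200/41 5300/1189 9900/1189 0 6 N
2 10 5 15/2 10 0 7 W
3 8 200/17 36/17 268/17 -1 7 S
final -1 6 E

n=0: pose=(-1,6,E); sL=100/17, sR=100/9; mL=50/153, mR=2150/153; mL+mR=2200/153 → advance +1; mR−mL=700/51 → turn +1·90°
n=1: pose=(0,6,N); sL=200/29, sR=200/41; mL=5300/1189, mR=9900/1189; mL+mR=15200/1189 → advance +1; mR−mL=4600/1189 → turn +1·90°
n=2: pose=(0,7,W); sL=10, sR=5; mL=15/2, mR=10; mL+mR=35/2 → advance +1; mR−mL=5/2 → turn +1·90°
n=3: pose=(-1,7,S); sL=8, sR=200/17; mL=36/17, mR=268/17; mL+mR=304/17 → advance +1; mR−mL=232/17 → turn +1·90°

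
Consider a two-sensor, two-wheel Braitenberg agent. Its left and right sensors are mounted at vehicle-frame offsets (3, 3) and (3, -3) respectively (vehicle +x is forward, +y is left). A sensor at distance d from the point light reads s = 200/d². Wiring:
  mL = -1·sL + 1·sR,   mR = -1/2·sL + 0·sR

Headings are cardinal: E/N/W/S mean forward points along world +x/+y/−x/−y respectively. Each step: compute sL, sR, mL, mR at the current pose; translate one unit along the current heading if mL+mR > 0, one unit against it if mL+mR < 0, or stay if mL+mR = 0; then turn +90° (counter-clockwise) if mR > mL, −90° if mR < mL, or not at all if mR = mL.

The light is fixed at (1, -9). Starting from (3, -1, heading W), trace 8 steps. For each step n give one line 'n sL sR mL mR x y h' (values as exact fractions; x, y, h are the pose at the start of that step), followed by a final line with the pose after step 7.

n=0: pose=(3,-1,W); sL=100/13, sR=100/61; mL=-4800/793, mR=-50/13; mL+mR=-7850/793 → advance -1; mR−mL=1750/793 → turn +1·90°
n=1: pose=(4,-1,S); sL=200/61, sR=8; mL=288/61, mR=-100/61; mL+mR=188/61 → advance +1; mR−mL=-388/61 → turn -1·90°
n=2: pose=(4,-2,W); sL=25/2, sR=2; mL=-21/2, mR=-25/4; mL+mR=-67/4 → advance -1; mR−mL=17/4 → turn +1·90°
n=3: pose=(5,-2,S); sL=40/13, sR=200/17; mL=1920/221, mR=-20/13; mL+mR=1580/221 → advance +1; mR−mL=-2260/221 → turn -1·90°
n=4: pose=(5,-3,W); sL=20, sR=100/41; mL=-720/41, mR=-10; mL+mR=-1130/41 → advance -1; mR−mL=310/41 → turn +1·90°
n=5: pose=(6,-3,S); sL=200/73, sR=200/13; mL=12000/949, mR=-100/73; mL+mR=10700/949 → advance +1; mR−mL=-13300/949 → turn -1·90°
n=6: pose=(6,-4,W); sL=25, sR=50/17; mL=-375/17, mR=-25/2; mL+mR=-1175/34 → advance -1; mR−mL=325/34 → turn +1·90°
n=7: pose=(7,-4,S); sL=40/17, sR=200/13; mL=2880/221, mR=-20/17; mL+mR=2620/221 → advance +1; mR−mL=-3140/221 → turn -1·90°

0 100/13 100/61 -4800/793 -50/13 3 -1 W
1 200/61 8 288/61 -100/61 4 -1 S
2 25/2 2 -21/2 -25/4 4 -2 W
3 40/13 200/17 1920/221 -20/13 5 -2 S
4 20 100/41 -720/41 -10 5 -3 W
5 200/73 200/13 12000/949 -100/73 6 -3 S
6 25 50/17 -375/17 -25/2 6 -4 W
7 40/17 200/13 2880/221 -20/17 7 -4 S
final 7 -5 W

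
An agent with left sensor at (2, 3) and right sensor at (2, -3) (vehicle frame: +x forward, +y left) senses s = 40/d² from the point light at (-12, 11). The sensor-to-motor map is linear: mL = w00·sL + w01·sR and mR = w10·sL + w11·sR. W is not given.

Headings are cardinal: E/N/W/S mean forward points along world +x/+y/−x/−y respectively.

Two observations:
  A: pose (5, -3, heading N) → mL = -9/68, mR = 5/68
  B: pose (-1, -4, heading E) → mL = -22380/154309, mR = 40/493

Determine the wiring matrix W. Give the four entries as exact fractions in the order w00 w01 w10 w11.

-1/2 -1 0 1

obs A: pose=(5,-3,N) → sL=2/17, sR=5/68, mL=-9/68, mR=5/68
obs B: pose=(-1,-4,E) → sL=40/313, sR=40/493, mL=-22380/154309, mR=40/493
sensor matrix S = [[2/17, 5/68], [40/313, 40/493]]; det S = 390/2623253
solve [mL_A; mL_B] = S·[w00; w01] and [mR_A; mR_B] = S·[w10; w11]:
  w00 = -1/2, w01 = -1, w10 = 0, w11 = 1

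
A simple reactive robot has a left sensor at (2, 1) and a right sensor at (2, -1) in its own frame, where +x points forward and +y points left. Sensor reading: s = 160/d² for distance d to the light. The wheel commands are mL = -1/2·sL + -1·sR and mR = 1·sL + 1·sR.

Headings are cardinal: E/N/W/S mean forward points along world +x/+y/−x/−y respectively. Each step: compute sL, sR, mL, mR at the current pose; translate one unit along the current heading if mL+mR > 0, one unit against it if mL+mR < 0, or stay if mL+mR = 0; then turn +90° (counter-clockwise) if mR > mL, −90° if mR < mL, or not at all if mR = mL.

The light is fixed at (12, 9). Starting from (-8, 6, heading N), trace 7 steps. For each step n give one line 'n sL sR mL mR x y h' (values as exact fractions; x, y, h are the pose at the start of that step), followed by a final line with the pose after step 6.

n=0: pose=(-8,6,N); sL=80/221, sR=80/181; mL=-24920/40001, mR=32160/40001; mL+mR=40/221 → advance +1; mR−mL=57080/40001 → turn +1·90°
n=1: pose=(-8,7,W); sL=160/493, sR=32/97; mL=-23536/47821, mR=31296/47821; mL+mR=80/493 → advance +1; mR−mL=54832/47821 → turn +1·90°
n=2: pose=(-9,7,S); sL=5/13, sR=8/25; mL=-333/650, mR=229/325; mL+mR=5/26 → advance +1; mR−mL=791/650 → turn +1·90°
n=3: pose=(-9,6,E); sL=32/73, sR=160/377; mL=-17712/27521, mR=23744/27521; mL+mR=16/73 → advance +1; mR−mL=41456/27521 → turn +1·90°
n=4: pose=(-8,6,N); sL=80/221, sR=80/181; mL=-24920/40001, mR=32160/40001; mL+mR=40/221 → advance +1; mR−mL=57080/40001 → turn +1·90°
n=5: pose=(-8,7,W); sL=160/493, sR=32/97; mL=-23536/47821, mR=31296/47821; mL+mR=80/493 → advance +1; mR−mL=54832/47821 → turn +1·90°
n=6: pose=(-9,7,S); sL=5/13, sR=8/25; mL=-333/650, mR=229/325; mL+mR=5/26 → advance +1; mR−mL=791/650 → turn +1·90°

0 80/221 80/181 -24920/40001 32160/40001 -8 6 N
1 160/493 32/97 -23536/47821 31296/47821 -8 7 W
2 5/13 8/25 -333/650 229/325 -9 7 S
3 32/73 160/377 -17712/27521 23744/27521 -9 6 E
4 80/221 80/181 -24920/40001 32160/40001 -8 6 N
5 160/493 32/97 -23536/47821 31296/47821 -8 7 W
6 5/13 8/25 -333/650 229/325 -9 7 S
final -9 6 E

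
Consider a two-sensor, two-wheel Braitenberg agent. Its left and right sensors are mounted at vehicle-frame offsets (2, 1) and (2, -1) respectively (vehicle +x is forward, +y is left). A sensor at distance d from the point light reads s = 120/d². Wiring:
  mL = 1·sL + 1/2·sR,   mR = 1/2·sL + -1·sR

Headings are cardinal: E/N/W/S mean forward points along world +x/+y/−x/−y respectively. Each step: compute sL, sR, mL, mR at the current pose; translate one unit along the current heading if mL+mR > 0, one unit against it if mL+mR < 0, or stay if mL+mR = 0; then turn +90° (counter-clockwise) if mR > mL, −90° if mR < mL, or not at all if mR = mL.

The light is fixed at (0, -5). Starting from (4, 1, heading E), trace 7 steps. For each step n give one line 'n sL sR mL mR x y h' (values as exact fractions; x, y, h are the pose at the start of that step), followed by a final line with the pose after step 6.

0 24/17 120/61 2484/1037 -1308/1037 4 1 E
1 30/13 15/4 435/104 -135/52 5 1 S
2 24/5 8/3 92/15 -4/15 5 0 W
3 60/29 60/37 3090/1073 -630/1073 4 0 N
4 24/17 120/61 2484/1037 -1308/1037 4 1 E
5 30/13 15/4 435/104 -135/52 5 1 S
6 24/5 8/3 92/15 -4/15 5 0 W
final 4 0 N

n=0: pose=(4,1,E); sL=24/17, sR=120/61; mL=2484/1037, mR=-1308/1037; mL+mR=1176/1037 → advance +1; mR−mL=-3792/1037 → turn -1·90°
n=1: pose=(5,1,S); sL=30/13, sR=15/4; mL=435/104, mR=-135/52; mL+mR=165/104 → advance +1; mR−mL=-705/104 → turn -1·90°
n=2: pose=(5,0,W); sL=24/5, sR=8/3; mL=92/15, mR=-4/15; mL+mR=88/15 → advance +1; mR−mL=-32/5 → turn -1·90°
n=3: pose=(4,0,N); sL=60/29, sR=60/37; mL=3090/1073, mR=-630/1073; mL+mR=2460/1073 → advance +1; mR−mL=-3720/1073 → turn -1·90°
n=4: pose=(4,1,E); sL=24/17, sR=120/61; mL=2484/1037, mR=-1308/1037; mL+mR=1176/1037 → advance +1; mR−mL=-3792/1037 → turn -1·90°
n=5: pose=(5,1,S); sL=30/13, sR=15/4; mL=435/104, mR=-135/52; mL+mR=165/104 → advance +1; mR−mL=-705/104 → turn -1·90°
n=6: pose=(5,0,W); sL=24/5, sR=8/3; mL=92/15, mR=-4/15; mL+mR=88/15 → advance +1; mR−mL=-32/5 → turn -1·90°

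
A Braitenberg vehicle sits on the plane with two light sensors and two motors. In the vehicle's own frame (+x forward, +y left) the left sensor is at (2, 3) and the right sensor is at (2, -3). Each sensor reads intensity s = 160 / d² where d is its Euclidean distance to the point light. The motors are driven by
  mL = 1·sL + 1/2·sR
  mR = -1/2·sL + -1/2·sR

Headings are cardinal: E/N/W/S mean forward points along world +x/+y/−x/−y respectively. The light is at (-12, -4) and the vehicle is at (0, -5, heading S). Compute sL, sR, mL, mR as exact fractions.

left sensor world pos  = (3, -7); dL² = 234
right sensor world pos = (-3, -7); dR² = 90
sL = 160/234 = 80/117
sR = 160/90 = 16/9
mL = 1·sL + 1/2·sR = 184/117
mR = -1/2·sL + -1/2·sR = -16/13

80/117 16/9 184/117 -16/13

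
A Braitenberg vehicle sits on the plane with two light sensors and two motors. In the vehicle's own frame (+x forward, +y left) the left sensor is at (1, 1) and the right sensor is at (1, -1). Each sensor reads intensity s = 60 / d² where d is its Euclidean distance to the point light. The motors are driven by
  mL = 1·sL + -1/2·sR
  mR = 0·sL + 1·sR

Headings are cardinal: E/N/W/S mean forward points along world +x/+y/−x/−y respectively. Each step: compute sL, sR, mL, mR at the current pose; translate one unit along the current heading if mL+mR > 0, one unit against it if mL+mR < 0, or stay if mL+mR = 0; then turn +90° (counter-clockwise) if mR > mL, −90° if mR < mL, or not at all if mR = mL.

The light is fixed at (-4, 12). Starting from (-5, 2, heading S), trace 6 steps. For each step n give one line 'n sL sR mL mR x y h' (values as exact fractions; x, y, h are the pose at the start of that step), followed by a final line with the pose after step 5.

0 60/121 12/25 774/3025 12/25 -5 2 S
1 3/5 5/12 47/120 5/12 -5 1 E
2 60/101 60/101 30/101 60/101 -4 1 N
3 30/61 30/41 315/2501 30/41 -4 2 W
4 60/121 12/25 774/3025 12/25 -5 2 S
5 3/5 5/12 47/120 5/12 -5 1 E
final -4 1 N

n=0: pose=(-5,2,S); sL=60/121, sR=12/25; mL=774/3025, mR=12/25; mL+mR=2226/3025 → advance +1; mR−mL=678/3025 → turn +1·90°
n=1: pose=(-5,1,E); sL=3/5, sR=5/12; mL=47/120, mR=5/12; mL+mR=97/120 → advance +1; mR−mL=1/40 → turn +1·90°
n=2: pose=(-4,1,N); sL=60/101, sR=60/101; mL=30/101, mR=60/101; mL+mR=90/101 → advance +1; mR−mL=30/101 → turn +1·90°
n=3: pose=(-4,2,W); sL=30/61, sR=30/41; mL=315/2501, mR=30/41; mL+mR=2145/2501 → advance +1; mR−mL=1515/2501 → turn +1·90°
n=4: pose=(-5,2,S); sL=60/121, sR=12/25; mL=774/3025, mR=12/25; mL+mR=2226/3025 → advance +1; mR−mL=678/3025 → turn +1·90°
n=5: pose=(-5,1,E); sL=3/5, sR=5/12; mL=47/120, mR=5/12; mL+mR=97/120 → advance +1; mR−mL=1/40 → turn +1·90°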